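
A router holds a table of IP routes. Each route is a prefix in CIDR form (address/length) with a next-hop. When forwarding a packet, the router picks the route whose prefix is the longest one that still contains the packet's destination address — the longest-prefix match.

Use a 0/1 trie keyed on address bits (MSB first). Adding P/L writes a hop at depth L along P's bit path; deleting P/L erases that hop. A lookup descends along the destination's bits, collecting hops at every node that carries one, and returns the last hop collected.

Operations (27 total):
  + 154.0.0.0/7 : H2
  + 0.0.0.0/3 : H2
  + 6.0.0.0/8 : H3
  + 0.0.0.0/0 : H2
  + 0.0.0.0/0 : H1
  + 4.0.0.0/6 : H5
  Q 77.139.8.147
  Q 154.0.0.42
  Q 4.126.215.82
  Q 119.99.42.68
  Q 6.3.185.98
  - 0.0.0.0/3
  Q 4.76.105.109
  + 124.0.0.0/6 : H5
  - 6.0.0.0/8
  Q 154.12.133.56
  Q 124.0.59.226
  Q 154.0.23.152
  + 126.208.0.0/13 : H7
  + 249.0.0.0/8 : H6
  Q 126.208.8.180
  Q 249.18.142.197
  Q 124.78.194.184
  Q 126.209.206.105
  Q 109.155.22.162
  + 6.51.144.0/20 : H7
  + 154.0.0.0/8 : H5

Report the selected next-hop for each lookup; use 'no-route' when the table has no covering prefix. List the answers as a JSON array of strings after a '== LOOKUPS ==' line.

Process each operation:
  + 154.0.0.0/7 (H2) depth=7
  + 0.0.0.0/3 (H2) depth=3
  + 6.0.0.0/8 (H3) depth=8
  + 0.0.0.0/0 (H2) depth=0
  + 0.0.0.0/0 (H1) depth=0
  + 4.0.0.0/6 (H5) depth=6
  ? 77.139.8.147  path d0:H1→d1:-  best=H1
  ? 154.0.0.42  path d0:H1→d1:-→d2:-→d3:-→d4:-→d5:-→d6:-→d7:H2  best=H2
  ? 4.126.215.82  path d0:H1→d1:-→d2:-→d3:H2→d4:-→d5:-→d6:H5  best=H5
  ? 119.99.42.68  path d0:H1→d1:-  best=H1
  ? 6.3.185.98  path d0:H1→d1:-→d2:-→d3:H2→d4:-→d5:-→d6:H5→d7:-→d8:H3  best=H3
  - 0.0.0.0/3 clear@3
  ? 4.76.105.109  path d0:H1→d1:-→d2:-→d3:-→d4:-→d5:-→d6:H5  best=H5
  + 124.0.0.0/6 (H5) depth=6
  - 6.0.0.0/8 clear@8
  ? 154.12.133.56  path d0:H1→d1:-→d2:-→d3:-→d4:-→d5:-→d6:-→d7:H2  best=H2
  ? 124.0.59.226  path d0:H1→d1:-→d2:-→d3:-→d4:-→d5:-→d6:H5  best=H5
  ? 154.0.23.152  path d0:H1→d1:-→d2:-→d3:-→d4:-→d5:-→d6:-→d7:H2  best=H2
  + 126.208.0.0/13 (H7) depth=13
  + 249.0.0.0/8 (H6) depth=8
  ? 126.208.8.180  path d0:H1→d1:-→d2:-→d3:-→d4:-→d5:-→d6:H5→d7:-→d8:-→d9:-→d10:-→d11:-→d12:-→d13:H7  best=H7
  ? 249.18.142.197  path d0:H1→d1:-→d2:-→d3:-→d4:-→d5:-→d6:-→d7:-→d8:H6  best=H6
  ? 124.78.194.184  path d0:H1→d1:-→d2:-→d3:-→d4:-→d5:-→d6:H5  best=H5
  ? 126.209.206.105  path d0:H1→d1:-→d2:-→d3:-→d4:-→d5:-→d6:H5→d7:-→d8:-→d9:-→d10:-→d11:-→d12:-→d13:H7  best=H7
  ? 109.155.22.162  path d0:H1→d1:-→d2:-→d3:-  best=H1
  + 6.51.144.0/20 (H7) depth=20
  + 154.0.0.0/8 (H5) depth=8

== LOOKUPS ==
["H1","H2","H5","H1","H3","H5","H2","H5","H2","H7","H6","H5","H7","H1"]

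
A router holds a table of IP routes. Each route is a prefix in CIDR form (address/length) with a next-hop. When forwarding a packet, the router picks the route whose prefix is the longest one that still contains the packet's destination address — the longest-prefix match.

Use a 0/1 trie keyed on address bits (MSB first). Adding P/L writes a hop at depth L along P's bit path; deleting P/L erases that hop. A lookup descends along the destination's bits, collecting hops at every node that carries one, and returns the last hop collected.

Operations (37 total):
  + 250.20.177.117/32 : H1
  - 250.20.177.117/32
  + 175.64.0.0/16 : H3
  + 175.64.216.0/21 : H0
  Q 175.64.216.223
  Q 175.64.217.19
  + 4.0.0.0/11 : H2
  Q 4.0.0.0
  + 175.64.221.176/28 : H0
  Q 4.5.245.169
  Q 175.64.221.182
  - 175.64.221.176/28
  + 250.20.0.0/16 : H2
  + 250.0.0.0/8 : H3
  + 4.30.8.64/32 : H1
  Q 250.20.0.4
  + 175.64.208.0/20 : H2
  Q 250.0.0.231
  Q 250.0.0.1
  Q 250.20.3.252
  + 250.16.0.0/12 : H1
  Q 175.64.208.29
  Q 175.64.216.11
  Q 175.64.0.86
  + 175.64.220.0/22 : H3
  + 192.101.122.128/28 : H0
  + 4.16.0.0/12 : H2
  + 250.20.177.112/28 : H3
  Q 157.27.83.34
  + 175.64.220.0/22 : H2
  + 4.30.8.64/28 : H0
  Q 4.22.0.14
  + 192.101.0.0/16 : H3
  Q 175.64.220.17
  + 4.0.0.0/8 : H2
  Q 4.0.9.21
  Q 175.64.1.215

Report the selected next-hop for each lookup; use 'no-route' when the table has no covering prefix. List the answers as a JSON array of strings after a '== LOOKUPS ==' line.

Trace:
  add 250.20.177.117/32 -> H1 at depth 32
  - 250.20.177.117/32 clear@32
  add 175.64.0.0/16 -> H3 at depth 16
  add 175.64.216.0/21 -> H0 at depth 21
  ? 175.64.216.223  path d0:-→d1:-→d2:-→d3:-→d4:-→d5:-→d6:-→d7:-→d8:-→d9:-→d10:-→d11:-→d12:-→d13:-→d14:-→d15:-→d16:H3→d17:-→d18:-→d19:-→d20:-→d21:H0  best=H0
  ? 175.64.217.19  path d0:-→d1:-→d2:-→d3:-→d4:-→d5:-→d6:-→d7:-→d8:-→d9:-→d10:-→d11:-→d12:-→d13:-→d14:-→d15:-→d16:H3→d17:-→d18:-→d19:-→d20:-→d21:H0  best=H0
  add 4.0.0.0/11 -> H2 at depth 11
  ? 4.0.0.0  path d0:-→d1:-→d2:-→d3:-→d4:-→d5:-→d6:-→d7:-→d8:-→d9:-→d10:-→d11:H2  best=H2
  add 175.64.221.176/28 -> H0 at depth 28
  ? 4.5.245.169  path d0:-→d1:-→d2:-→d3:-→d4:-→d5:-→d6:-→d7:-→d8:-→d9:-→d10:-→d11:H2  best=H2
  ? 175.64.221.182  path d0:-→d1:-→d2:-→d3:-→d4:-→d5:-→d6:-→d7:-→d8:-→d9:-→d10:-→d11:-→d12:-→d13:-→d14:-→d15:-→d16:H3→d17:-→d18:-→d19:-→d20:-→d21:H0→d22:-→d23:-→d24:-→d25:-→d26:-→d27:-→d28:H0  best=H0
  - 175.64.221.176/28 clear@28
  add 250.20.0.0/16 -> H2 at depth 16
  add 250.0.0.0/8 -> H3 at depth 8
  add 4.30.8.64/32 -> H1 at depth 32
  ? 250.20.0.4  path d0:-→d1:-→d2:-→d3:-→d4:-→d5:-→d6:-→d7:-→d8:H3→d9:-→d10:-→d11:-→d12:-→d13:-→d14:-→d15:-→d16:H2  best=H2
  add 175.64.208.0/20 -> H2 at depth 20
  ? 250.0.0.231  path d0:-→d1:-→d2:-→d3:-→d4:-→d5:-→d6:-→d7:-→d8:H3→d9:-→d10:-→d11:-  best=H3
  ? 250.0.0.1  path d0:-→d1:-→d2:-→d3:-→d4:-→d5:-→d6:-→d7:-→d8:H3→d9:-→d10:-→d11:-  best=H3
  ? 250.20.3.252  path d0:-→d1:-→d2:-→d3:-→d4:-→d5:-→d6:-→d7:-→d8:H3→d9:-→d10:-→d11:-→d12:-→d13:-→d14:-→d15:-→d16:H2  best=H2
  add 250.16.0.0/12 -> H1 at depth 12
  ? 175.64.208.29  path d0:-→d1:-→d2:-→d3:-→d4:-→d5:-→d6:-→d7:-→d8:-→d9:-→d10:-→d11:-→d12:-→d13:-→d14:-→d15:-→d16:H3→d17:-→d18:-→d19:-→d20:H2  best=H2
  ? 175.64.216.11  path d0:-→d1:-→d2:-→d3:-→d4:-→d5:-→d6:-→d7:-→d8:-→d9:-→d10:-→d11:-→d12:-→d13:-→d14:-→d15:-→d16:H3→d17:-→d18:-→d19:-→d20:H2→d21:H0  best=H0
  ? 175.64.0.86  path d0:-→d1:-→d2:-→d3:-→d4:-→d5:-→d6:-→d7:-→d8:-→d9:-→d10:-→d11:-→d12:-→d13:-→d14:-→d15:-→d16:H3  best=H3
  add 175.64.220.0/22 -> H3 at depth 22
  add 192.101.122.128/28 -> H0 at depth 28
  add 4.16.0.0/12 -> H2 at depth 12
  add 250.20.177.112/28 -> H3 at depth 28
  ? 157.27.83.34  path d0:-→d1:-→d2:-  best=no-route
  add 175.64.220.0/22 -> H2 at depth 22
  add 4.30.8.64/28 -> H0 at depth 28
  ? 4.22.0.14  path d0:-→d1:-→d2:-→d3:-→d4:-→d5:-→d6:-→d7:-→d8:-→d9:-→d10:-→d11:H2→d12:H2  best=H2
  add 192.101.0.0/16 -> H3 at depth 16
  ? 175.64.220.17  path d0:-→d1:-→d2:-→d3:-→d4:-→d5:-→d6:-→d7:-→d8:-→d9:-→d10:-→d11:-→d12:-→d13:-→d14:-→d15:-→d16:H3→d17:-→d18:-→d19:-→d20:H2→d21:H0→d22:H2→d23:-  best=H2
  add 4.0.0.0/8 -> H2 at depth 8
  ? 4.0.9.21  path d0:-→d1:-→d2:-→d3:-→d4:-→d5:-→d6:-→d7:-→d8:H2→d9:-→d10:-→d11:H2  best=H2
  ? 175.64.1.215  path d0:-→d1:-→d2:-→d3:-→d4:-→d5:-→d6:-→d7:-→d8:-→d9:-→d10:-→d11:-→d12:-→d13:-→d14:-→d15:-→d16:H3  best=H3

== LOOKUPS ==
["H0","H0","H2","H2","H0","H2","H3","H3","H2","H2","H0","H3","no-route","H2","H2","H2","H3"]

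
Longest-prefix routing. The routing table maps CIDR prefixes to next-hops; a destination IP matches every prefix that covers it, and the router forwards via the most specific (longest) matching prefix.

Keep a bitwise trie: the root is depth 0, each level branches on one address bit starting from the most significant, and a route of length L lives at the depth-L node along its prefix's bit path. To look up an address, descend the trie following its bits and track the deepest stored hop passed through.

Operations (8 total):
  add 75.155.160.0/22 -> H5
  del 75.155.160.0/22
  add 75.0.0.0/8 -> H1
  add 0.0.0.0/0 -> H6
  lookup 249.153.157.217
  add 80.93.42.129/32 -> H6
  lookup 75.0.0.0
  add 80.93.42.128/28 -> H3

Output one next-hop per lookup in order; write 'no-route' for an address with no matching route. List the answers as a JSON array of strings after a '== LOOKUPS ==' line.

Apply in order:
  add 75.155.160.0/22 -> H5 at depth 22
  - 75.155.160.0/22 clear@22
  add 75.0.0.0/8 -> H1 at depth 8
  add 0.0.0.0/0 -> H6 at depth 0
  lookup 249.153.157.217: bits ε walk d0:H6 -> H6
  add 80.93.42.129/32 -> H6 at depth 32
  lookup 75.0.0.0: bits 01001011 walk d0:H6→d1:-→d2:-→d3:-→d4:-→d5:-→d6:-→d7:-→d8:H1 -> H1
  add 80.93.42.128/28 -> H3 at depth 28

== LOOKUPS ==
["H6","H1"]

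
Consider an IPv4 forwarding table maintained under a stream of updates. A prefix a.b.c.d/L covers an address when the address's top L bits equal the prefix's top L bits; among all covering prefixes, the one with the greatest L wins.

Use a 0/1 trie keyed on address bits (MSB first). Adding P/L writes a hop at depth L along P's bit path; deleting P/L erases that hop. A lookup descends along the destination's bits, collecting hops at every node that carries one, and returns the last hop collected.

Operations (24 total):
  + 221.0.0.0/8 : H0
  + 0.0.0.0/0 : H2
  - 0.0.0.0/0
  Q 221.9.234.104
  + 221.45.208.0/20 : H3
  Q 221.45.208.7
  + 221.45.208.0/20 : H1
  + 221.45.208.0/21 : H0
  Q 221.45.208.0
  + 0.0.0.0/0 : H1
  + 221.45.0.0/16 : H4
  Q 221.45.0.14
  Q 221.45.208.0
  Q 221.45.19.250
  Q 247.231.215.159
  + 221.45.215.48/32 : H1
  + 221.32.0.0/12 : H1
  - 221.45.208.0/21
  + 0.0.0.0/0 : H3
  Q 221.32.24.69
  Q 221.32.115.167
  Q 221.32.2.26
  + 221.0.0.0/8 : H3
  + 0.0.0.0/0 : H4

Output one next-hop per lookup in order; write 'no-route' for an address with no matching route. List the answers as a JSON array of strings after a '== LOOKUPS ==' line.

Process each operation:
  + 221.0.0.0/8 (H0) depth=8
  + 0.0.0.0/0 (H2) depth=0
  del 0.0.0.0/0 (clear depth 0)
  Q 221.9.234.104: descend 11011101 ; hops seen [H0] ; pick H0
  + 221.45.208.0/20 (H3) depth=20
  Q 221.45.208.7: descend 11011101001011011101 ; hops seen [H0,H3] ; pick H3
  + 221.45.208.0/20 (H1) depth=20
  + 221.45.208.0/21 (H0) depth=21
  Q 221.45.208.0: descend 110111010010110111010 ; hops seen [H0,H1,H0] ; pick H0
  + 0.0.0.0/0 (H1) depth=0
  + 221.45.0.0/16 (H4) depth=16
  Q 221.45.0.14: descend 1101110100101101 ; hops seen [H1,H0,H4] ; pick H4
  Q 221.45.208.0: descend 110111010010110111010 ; hops seen [H1,H0,H4,H1,H0] ; pick H0
  Q 221.45.19.250: descend 1101110100101101 ; hops seen [H1,H0,H4] ; pick H4
  Q 247.231.215.159: descend 11 ; hops seen [H1] ; pick H1
  + 221.45.215.48/32 (H1) depth=32
  + 221.32.0.0/12 (H1) depth=12
  del 221.45.208.0/21 (clear depth 21)
  + 0.0.0.0/0 (H3) depth=0
  Q 221.32.24.69: descend 110111010010 ; hops seen [H3,H0,H1] ; pick H1
  Q 221.32.115.167: descend 110111010010 ; hops seen [H3,H0,H1] ; pick H1
  Q 221.32.2.26: descend 110111010010 ; hops seen [H3,H0,H1] ; pick H1
  + 221.0.0.0/8 (H3) depth=8
  + 0.0.0.0/0 (H4) depth=0

== LOOKUPS ==
["H0","H3","H0","H4","H0","H4","H1","H1","H1","H1"]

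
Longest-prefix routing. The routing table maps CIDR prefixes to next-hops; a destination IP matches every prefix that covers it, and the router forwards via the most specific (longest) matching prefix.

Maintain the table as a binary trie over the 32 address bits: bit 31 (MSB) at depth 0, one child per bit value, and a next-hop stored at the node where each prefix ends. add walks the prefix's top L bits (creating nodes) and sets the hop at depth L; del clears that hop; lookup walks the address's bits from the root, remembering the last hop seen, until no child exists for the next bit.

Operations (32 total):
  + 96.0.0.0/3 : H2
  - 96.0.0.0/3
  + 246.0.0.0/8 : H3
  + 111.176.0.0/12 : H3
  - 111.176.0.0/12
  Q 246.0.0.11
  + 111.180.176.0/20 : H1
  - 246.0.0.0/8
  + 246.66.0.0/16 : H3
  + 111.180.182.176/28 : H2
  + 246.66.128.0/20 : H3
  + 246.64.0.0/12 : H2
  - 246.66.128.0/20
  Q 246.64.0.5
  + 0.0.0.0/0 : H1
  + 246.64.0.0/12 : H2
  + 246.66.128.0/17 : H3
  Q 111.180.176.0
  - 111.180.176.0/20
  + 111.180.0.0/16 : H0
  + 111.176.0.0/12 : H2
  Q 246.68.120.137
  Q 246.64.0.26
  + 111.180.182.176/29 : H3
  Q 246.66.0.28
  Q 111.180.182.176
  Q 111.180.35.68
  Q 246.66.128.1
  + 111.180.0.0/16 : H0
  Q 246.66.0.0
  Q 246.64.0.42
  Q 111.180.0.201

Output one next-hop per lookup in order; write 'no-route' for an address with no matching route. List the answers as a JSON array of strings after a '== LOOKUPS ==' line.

Trace:
  add 96.0.0.0/3 -> H2 at depth 3
  del 96.0.0.0/3 (clear depth 3)
  add 246.0.0.0/8 -> H3 at depth 8
  add 111.176.0.0/12 -> H3 at depth 12
  del 111.176.0.0/12 (clear depth 12)
  ? 246.0.0.11  path d0:-→d1:-→d2:-→d3:-→d4:-→d5:-→d6:-→d7:-→d8:H3  best=H3
  add 111.180.176.0/20 -> H1 at depth 20
  del 246.0.0.0/8 (clear depth 8)
  add 246.66.0.0/16 -> H3 at depth 16
  add 111.180.182.176/28 -> H2 at depth 28
  add 246.66.128.0/20 -> H3 at depth 20
  add 246.64.0.0/12 -> H2 at depth 12
  del 246.66.128.0/20 (clear depth 20)
  ? 246.64.0.5  path d0:-→d1:-→d2:-→d3:-→d4:-→d5:-→d6:-→d7:-→d8:-→d9:-→d10:-→d11:-→d12:H2→d13:-→d14:-  best=H2
  add 0.0.0.0/0 -> H1 at depth 0
  add 246.64.0.0/12 -> H2 at depth 12
  add 246.66.128.0/17 -> H3 at depth 17
  ? 111.180.176.0  path d0:H1→d1:-→d2:-→d3:-→d4:-→d5:-→d6:-→d7:-→d8:-→d9:-→d10:-→d11:-→d12:-→d13:-→d14:-→d15:-→d16:-→d17:-→d18:-→d19:-→d20:H1→d21:-  best=H1
  del 111.180.176.0/20 (clear depth 20)
  add 111.180.0.0/16 -> H0 at depth 16
  add 111.176.0.0/12 -> H2 at depth 12
  ? 246.68.120.137  path d0:H1→d1:-→d2:-→d3:-→d4:-→d5:-→d6:-→d7:-→d8:-→d9:-→d10:-→d11:-→d12:H2→d13:-  best=H2
  ? 246.64.0.26  path d0:H1→d1:-→d2:-→d3:-→d4:-→d5:-→d6:-→d7:-→d8:-→d9:-→d10:-→d11:-→d12:H2→d13:-→d14:-  best=H2
  add 111.180.182.176/29 -> H3 at depth 29
  ? 246.66.0.28  path d0:H1→d1:-→d2:-→d3:-→d4:-→d5:-→d6:-→d7:-→d8:-→d9:-→d10:-→d11:-→d12:H2→d13:-→d14:-→d15:-→d16:H3  best=H3
  ? 111.180.182.176  path d0:H1→d1:-→d2:-→d3:-→d4:-→d5:-→d6:-→d7:-→d8:-→d9:-→d10:-→d11:-→d12:H2→d13:-→d14:-→d15:-→d16:H0→d17:-→d18:-→d19:-→d20:-→d21:-→d22:-→d23:-→d24:-→d25:-→d26:-→d27:-→d28:H2→d29:H3  best=H3
  ? 111.180.35.68  path d0:H1→d1:-→d2:-→d3:-→d4:-→d5:-→d6:-→d7:-→d8:-→d9:-→d10:-→d11:-→d12:H2→d13:-→d14:-→d15:-→d16:H0  best=H0
  ? 246.66.128.1  path d0:H1→d1:-→d2:-→d3:-→d4:-→d5:-→d6:-→d7:-→d8:-→d9:-→d10:-→d11:-→d12:H2→d13:-→d14:-→d15:-→d16:H3→d17:H3→d18:-→d19:-→d20:-  best=H3
  add 111.180.0.0/16 -> H0 at depth 16
  ? 246.66.0.0  path d0:H1→d1:-→d2:-→d3:-→d4:-→d5:-→d6:-→d7:-→d8:-→d9:-→d10:-→d11:-→d12:H2→d13:-→d14:-→d15:-→d16:H3  best=H3
  ? 246.64.0.42  path d0:H1→d1:-→d2:-→d3:-→d4:-→d5:-→d6:-→d7:-→d8:-→d9:-→d10:-→d11:-→d12:H2→d13:-→d14:-  best=H2
  ? 111.180.0.201  path d0:H1→d1:-→d2:-→d3:-→d4:-→d5:-→d6:-→d7:-→d8:-→d9:-→d10:-→d11:-→d12:H2→d13:-→d14:-→d15:-→d16:H0  best=H0

== LOOKUPS ==
["H3","H2","H1","H2","H2","H3","H3","H0","H3","H3","H2","H0"]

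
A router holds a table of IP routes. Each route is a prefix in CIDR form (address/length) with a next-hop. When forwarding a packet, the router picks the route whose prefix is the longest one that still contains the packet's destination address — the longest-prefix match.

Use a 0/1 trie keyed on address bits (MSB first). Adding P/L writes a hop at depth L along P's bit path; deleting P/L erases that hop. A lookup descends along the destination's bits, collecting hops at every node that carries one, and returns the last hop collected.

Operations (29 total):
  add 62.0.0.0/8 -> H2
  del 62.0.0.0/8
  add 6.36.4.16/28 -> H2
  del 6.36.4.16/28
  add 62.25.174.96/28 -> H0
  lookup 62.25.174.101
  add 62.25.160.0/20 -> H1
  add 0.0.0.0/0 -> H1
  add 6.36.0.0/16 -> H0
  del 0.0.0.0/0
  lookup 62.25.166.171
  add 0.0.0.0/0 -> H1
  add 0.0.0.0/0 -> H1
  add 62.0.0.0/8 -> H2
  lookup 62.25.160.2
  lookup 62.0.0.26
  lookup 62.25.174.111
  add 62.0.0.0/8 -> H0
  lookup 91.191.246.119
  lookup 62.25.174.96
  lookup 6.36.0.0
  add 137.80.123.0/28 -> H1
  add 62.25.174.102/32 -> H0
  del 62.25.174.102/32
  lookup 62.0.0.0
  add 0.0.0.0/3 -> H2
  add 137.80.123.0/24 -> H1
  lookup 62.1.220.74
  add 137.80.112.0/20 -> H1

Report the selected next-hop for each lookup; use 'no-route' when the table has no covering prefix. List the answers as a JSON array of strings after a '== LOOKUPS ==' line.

Apply in order:
  add 62.0.0.0/8 -> H2 at depth 8
  - 62.0.0.0/8 clear@8
  add 6.36.4.16/28 -> H2 at depth 28
  - 6.36.4.16/28 clear@28
  add 62.25.174.96/28 -> H0 at depth 28
  lookup 62.25.174.101: bits 0011111000011001101011100110 walk d0:-→d1:-→d2:-→d3:-→d4:-→d5:-→d6:-→d7:-→d8:-→d9:-→d10:-→d11:-→d12:-→d13:-→d14:-→d15:-→d16:-→d17:-→d18:-→d19:-→d20:-→d21:-→d22:-→d23:-→d24:-→d25:-→d26:-→d27:-→d28:H0 -> H0
  add 62.25.160.0/20 -> H1 at depth 20
  add 0.0.0.0/0 -> H1 at depth 0
  add 6.36.0.0/16 -> H0 at depth 16
  - 0.0.0.0/0 clear@0
  lookup 62.25.166.171: bits 00111110000110011010 walk d0:-→d1:-→d2:-→d3:-→d4:-→d5:-→d6:-→d7:-→d8:-→d9:-→d10:-→d11:-→d12:-→d13:-→d14:-→d15:-→d16:-→d17:-→d18:-→d19:-→d20:H1 -> H1
  add 0.0.0.0/0 -> H1 at depth 0
  add 0.0.0.0/0 -> H1 at depth 0
  add 62.0.0.0/8 -> H2 at depth 8
  lookup 62.25.160.2: bits 00111110000110011010 walk d0:H1→d1:-→d2:-→d3:-→d4:-→d5:-→d6:-→d7:-→d8:H2→d9:-→d10:-→d11:-→d12:-→d13:-→d14:-→d15:-→d16:-→d17:-→d18:-→d19:-→d20:H1 -> H1
  lookup 62.0.0.26: bits 00111110000 walk d0:H1→d1:-→d2:-→d3:-→d4:-→d5:-→d6:-→d7:-→d8:H2→d9:-→d10:-→d11:- -> H2
  lookup 62.25.174.111: bits 0011111000011001101011100110 walk d0:H1→d1:-→d2:-→d3:-→d4:-→d5:-→d6:-→d7:-→d8:H2→d9:-→d10:-→d11:-→d12:-→d13:-→d14:-→d15:-→d16:-→d17:-→d18:-→d19:-→d20:H1→d21:-→d22:-→d23:-→d24:-→d25:-→d26:-→d27:-→d28:H0 -> H0
  add 62.0.0.0/8 -> H0 at depth 8
  lookup 91.191.246.119: bits 0 walk d0:H1→d1:- -> H1
  lookup 62.25.174.96: bits 0011111000011001101011100110 walk d0:H1→d1:-→d2:-→d3:-→d4:-→d5:-→d6:-→d7:-→d8:H0→d9:-→d10:-→d11:-→d12:-→d13:-→d14:-→d15:-→d16:-→d17:-→d18:-→d19:-→d20:H1→d21:-→d22:-→d23:-→d24:-→d25:-→d26:-→d27:-→d28:H0 -> H0
  lookup 6.36.0.0: bits 000001100010010000000 walk d0:H1→d1:-→d2:-→d3:-→d4:-→d5:-→d6:-→d7:-→d8:-→d9:-→d10:-→d11:-→d12:-→d13:-→d14:-→d15:-→d16:H0→d17:-→d18:-→d19:-→d20:-→d21:- -> H0
  add 137.80.123.0/28 -> H1 at depth 28
  add 62.25.174.102/32 -> H0 at depth 32
  - 62.25.174.102/32 clear@32
  lookup 62.0.0.0: bits 00111110000 walk d0:H1→d1:-→d2:-→d3:-→d4:-→d5:-→d6:-→d7:-→d8:H0→d9:-→d10:-→d11:- -> H0
  add 0.0.0.0/3 -> H2 at depth 3
  add 137.80.123.0/24 -> H1 at depth 24
  lookup 62.1.220.74: bits 00111110000 walk d0:H1→d1:-→d2:-→d3:-→d4:-→d5:-→d6:-→d7:-→d8:H0→d9:-→d10:-→d11:- -> H0
  add 137.80.112.0/20 -> H1 at depth 20

== LOOKUPS ==
["H0","H1","H1","H2","H0","H1","H0","H0","H0","H0"]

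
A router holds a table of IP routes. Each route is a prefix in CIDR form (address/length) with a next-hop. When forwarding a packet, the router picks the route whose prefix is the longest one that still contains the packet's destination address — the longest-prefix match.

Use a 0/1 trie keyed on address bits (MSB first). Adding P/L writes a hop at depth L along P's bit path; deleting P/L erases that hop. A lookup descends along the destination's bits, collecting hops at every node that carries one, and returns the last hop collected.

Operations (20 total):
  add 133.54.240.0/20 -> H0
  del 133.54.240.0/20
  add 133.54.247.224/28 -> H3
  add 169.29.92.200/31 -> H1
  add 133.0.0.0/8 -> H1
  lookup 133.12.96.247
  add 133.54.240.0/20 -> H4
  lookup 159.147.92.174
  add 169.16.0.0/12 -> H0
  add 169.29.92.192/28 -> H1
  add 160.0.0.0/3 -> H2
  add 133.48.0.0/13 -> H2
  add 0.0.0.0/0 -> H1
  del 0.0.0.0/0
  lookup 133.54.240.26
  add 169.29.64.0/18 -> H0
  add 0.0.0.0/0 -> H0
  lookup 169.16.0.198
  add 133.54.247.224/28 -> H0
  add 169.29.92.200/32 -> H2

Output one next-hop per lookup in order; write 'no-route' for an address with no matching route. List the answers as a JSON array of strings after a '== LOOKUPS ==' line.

Apply in order:
  add 133.54.240.0/20 -> H0 at depth 20
  del 133.54.240.0/20 (clear depth 20)
  add 133.54.247.224/28 -> H3 at depth 28
  add 169.29.92.200/31 -> H1 at depth 31
  add 133.0.0.0/8 -> H1 at depth 8
  Q 133.12.96.247: descend 1000010100 ; hops seen [H1] ; pick H1
  add 133.54.240.0/20 -> H4 at depth 20
  Q 159.147.92.174: descend 100 ; hops seen [∅] ; pick no-route
  add 169.16.0.0/12 -> H0 at depth 12
  add 169.29.92.192/28 -> H1 at depth 28
  add 160.0.0.0/3 -> H2 at depth 3
  add 133.48.0.0/13 -> H2 at depth 13
  add 0.0.0.0/0 -> H1 at depth 0
  del 0.0.0.0/0 (clear depth 0)
  Q 133.54.240.26: descend 100001010011011011110 ; hops seen [H1,H2,H4] ; pick H4
  add 169.29.64.0/18 -> H0 at depth 18
  add 0.0.0.0/0 -> H0 at depth 0
  Q 169.16.0.198: descend 101010010001 ; hops seen [H0,H2,H0] ; pick H0
  add 133.54.247.224/28 -> H0 at depth 28
  add 169.29.92.200/32 -> H2 at depth 32

== LOOKUPS ==
["H1","no-route","H4","H0"]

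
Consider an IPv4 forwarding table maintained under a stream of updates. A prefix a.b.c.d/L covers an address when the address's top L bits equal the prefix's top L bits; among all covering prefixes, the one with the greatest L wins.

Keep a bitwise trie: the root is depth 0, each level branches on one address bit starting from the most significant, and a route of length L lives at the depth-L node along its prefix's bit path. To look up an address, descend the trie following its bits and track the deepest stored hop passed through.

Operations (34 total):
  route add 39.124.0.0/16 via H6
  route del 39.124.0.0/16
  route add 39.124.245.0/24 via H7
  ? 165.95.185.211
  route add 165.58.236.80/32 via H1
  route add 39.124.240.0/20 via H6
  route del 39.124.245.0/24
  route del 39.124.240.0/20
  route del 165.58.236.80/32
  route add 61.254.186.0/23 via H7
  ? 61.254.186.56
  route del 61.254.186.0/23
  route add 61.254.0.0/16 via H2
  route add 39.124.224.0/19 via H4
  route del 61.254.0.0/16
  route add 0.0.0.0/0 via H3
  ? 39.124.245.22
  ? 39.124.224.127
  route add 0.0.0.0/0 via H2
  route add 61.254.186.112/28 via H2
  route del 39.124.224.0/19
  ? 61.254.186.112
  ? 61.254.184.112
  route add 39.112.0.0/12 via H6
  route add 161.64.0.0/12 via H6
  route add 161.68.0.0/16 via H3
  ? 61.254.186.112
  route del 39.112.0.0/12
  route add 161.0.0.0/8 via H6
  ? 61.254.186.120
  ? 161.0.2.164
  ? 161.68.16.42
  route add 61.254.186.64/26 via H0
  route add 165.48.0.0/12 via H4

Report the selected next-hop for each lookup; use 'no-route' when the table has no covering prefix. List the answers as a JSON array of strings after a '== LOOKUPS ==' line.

Process each operation:
  add 39.124.0.0/16 -> H6 at depth 16
  - 39.124.0.0/16 clear@16
  add 39.124.245.0/24 -> H7 at depth 24
  lookup 165.95.185.211: bits ε walk d0:- -> no-route
  add 165.58.236.80/32 -> H1 at depth 32
  add 39.124.240.0/20 -> H6 at depth 20
  - 39.124.245.0/24 clear@24
  - 39.124.240.0/20 clear@20
  - 165.58.236.80/32 clear@32
  add 61.254.186.0/23 -> H7 at depth 23
  lookup 61.254.186.56: bits 00111101111111101011101 walk d0:-→d1:-→d2:-→d3:-→d4:-→d5:-→d6:-→d7:-→d8:-→d9:-→d10:-→d11:-→d12:-→d13:-→d14:-→d15:-→d16:-→d17:-→d18:-→d19:-→d20:-→d21:-→d22:-→d23:H7 -> H7
  - 61.254.186.0/23 clear@23
  add 61.254.0.0/16 -> H2 at depth 16
  add 39.124.224.0/19 -> H4 at depth 19
  - 61.254.0.0/16 clear@16
  add 0.0.0.0/0 -> H3 at depth 0
  lookup 39.124.245.22: bits 001001110111110011110101 walk d0:H3→d1:-→d2:-→d3:-→d4:-→d5:-→d6:-→d7:-→d8:-→d9:-→d10:-→d11:-→d12:-→d13:-→d14:-→d15:-→d16:-→d17:-→d18:-→d19:H4→d20:-→d21:-→d22:-→d23:-→d24:- -> H4
  lookup 39.124.224.127: bits 0010011101111100111 walk d0:H3→d1:-→d2:-→d3:-→d4:-→d5:-→d6:-→d7:-→d8:-→d9:-→d10:-→d11:-→d12:-→d13:-→d14:-→d15:-→d16:-→d17:-→d18:-→d19:H4 -> H4
  add 0.0.0.0/0 -> H2 at depth 0
  add 61.254.186.112/28 -> H2 at depth 28
  - 39.124.224.0/19 clear@19
  lookup 61.254.186.112: bits 0011110111111110101110100111 walk d0:H2→d1:-→d2:-→d3:-→d4:-→d5:-→d6:-→d7:-→d8:-→d9:-→d10:-→d11:-→d12:-→d13:-→d14:-→d15:-→d16:-→d17:-→d18:-→d19:-→d20:-→d21:-→d22:-→d23:-→d24:-→d25:-→d26:-→d27:-→d28:H2 -> H2
  lookup 61.254.184.112: bits 0011110111111110101110 walk d0:H2→d1:-→d2:-→d3:-→d4:-→d5:-→d6:-→d7:-→d8:-→d9:-→d10:-→d11:-→d12:-→d13:-→d14:-→d15:-→d16:-→d17:-→d18:-→d19:-→d20:-→d21:-→d22:- -> H2
  add 39.112.0.0/12 -> H6 at depth 12
  add 161.64.0.0/12 -> H6 at depth 12
  add 161.68.0.0/16 -> H3 at depth 16
  lookup 61.254.186.112: bits 0011110111111110101110100111 walk d0:H2→d1:-→d2:-→d3:-→d4:-→d5:-→d6:-→d7:-→d8:-→d9:-→d10:-→d11:-→d12:-→d13:-→d14:-→d15:-→d16:-→d17:-→d18:-→d19:-→d20:-→d21:-→d22:-→d23:-→d24:-→d25:-→d26:-→d27:-→d28:H2 -> H2
  - 39.112.0.0/12 clear@12
  add 161.0.0.0/8 -> H6 at depth 8
  lookup 61.254.186.120: bits 0011110111111110101110100111 walk d0:H2→d1:-→d2:-→d3:-→d4:-→d5:-→d6:-→d7:-→d8:-→d9:-→d10:-→d11:-→d12:-→d13:-→d14:-→d15:-→d16:-→d17:-→d18:-→d19:-→d20:-→d21:-→d22:-→d23:-→d24:-→d25:-→d26:-→d27:-→d28:H2 -> H2
  lookup 161.0.2.164: bits 101000010 walk d0:H2→d1:-→d2:-→d3:-→d4:-→d5:-→d6:-→d7:-→d8:H6→d9:- -> H6
  lookup 161.68.16.42: bits 1010000101000100 walk d0:H2→d1:-→d2:-→d3:-→d4:-→d5:-→d6:-→d7:-→d8:H6→d9:-→d10:-→d11:-→d12:H6→d13:-→d14:-→d15:-→d16:H3 -> H3
  add 61.254.186.64/26 -> H0 at depth 26
  add 165.48.0.0/12 -> H4 at depth 12

== LOOKUPS ==
["no-route","H7","H4","H4","H2","H2","H2","H2","H6","H3"]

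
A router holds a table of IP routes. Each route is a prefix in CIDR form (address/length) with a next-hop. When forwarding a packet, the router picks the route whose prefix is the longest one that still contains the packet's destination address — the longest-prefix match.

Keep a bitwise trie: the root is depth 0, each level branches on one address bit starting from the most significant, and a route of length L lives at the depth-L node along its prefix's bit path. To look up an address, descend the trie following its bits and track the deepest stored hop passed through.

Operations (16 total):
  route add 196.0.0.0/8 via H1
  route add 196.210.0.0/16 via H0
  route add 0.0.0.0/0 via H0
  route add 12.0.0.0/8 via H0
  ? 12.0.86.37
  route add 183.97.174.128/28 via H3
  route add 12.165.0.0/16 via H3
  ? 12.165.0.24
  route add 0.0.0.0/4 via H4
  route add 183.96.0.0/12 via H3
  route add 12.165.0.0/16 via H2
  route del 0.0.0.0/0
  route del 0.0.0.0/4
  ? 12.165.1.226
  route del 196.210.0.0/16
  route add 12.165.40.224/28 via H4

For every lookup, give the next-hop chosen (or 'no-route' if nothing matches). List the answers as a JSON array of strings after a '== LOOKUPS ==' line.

Process each operation:
  add 196.0.0.0/8 -> H1 at depth 8
  add 196.210.0.0/16 -> H0 at depth 16
  add 0.0.0.0/0 -> H0 at depth 0
  add 12.0.0.0/8 -> H0 at depth 8
  lookup 12.0.86.37: bits 00001100 walk d0:H0→d1:-→d2:-→d3:-→d4:-→d5:-→d6:-→d7:-→d8:H0 -> H0
  add 183.97.174.128/28 -> H3 at depth 28
  add 12.165.0.0/16 -> H3 at depth 16
  lookup 12.165.0.24: bits 0000110010100101 walk d0:H0→d1:-→d2:-→d3:-→d4:-→d5:-→d6:-→d7:-→d8:H0→d9:-→d10:-→d11:-→d12:-→d13:-→d14:-→d15:-→d16:H3 -> H3
  add 0.0.0.0/4 -> H4 at depth 4
  add 183.96.0.0/12 -> H3 at depth 12
  add 12.165.0.0/16 -> H2 at depth 16
  - 0.0.0.0/0 clear@0
  - 0.0.0.0/4 clear@4
  lookup 12.165.1.226: bits 0000110010100101 walk d0:-→d1:-→d2:-→d3:-→d4:-→d5:-→d6:-→d7:-→d8:H0→d9:-→d10:-→d11:-→d12:-→d13:-→d14:-→d15:-→d16:H2 -> H2
  - 196.210.0.0/16 clear@16
  add 12.165.40.224/28 -> H4 at depth 28

== LOOKUPS ==
["H0","H3","H2"]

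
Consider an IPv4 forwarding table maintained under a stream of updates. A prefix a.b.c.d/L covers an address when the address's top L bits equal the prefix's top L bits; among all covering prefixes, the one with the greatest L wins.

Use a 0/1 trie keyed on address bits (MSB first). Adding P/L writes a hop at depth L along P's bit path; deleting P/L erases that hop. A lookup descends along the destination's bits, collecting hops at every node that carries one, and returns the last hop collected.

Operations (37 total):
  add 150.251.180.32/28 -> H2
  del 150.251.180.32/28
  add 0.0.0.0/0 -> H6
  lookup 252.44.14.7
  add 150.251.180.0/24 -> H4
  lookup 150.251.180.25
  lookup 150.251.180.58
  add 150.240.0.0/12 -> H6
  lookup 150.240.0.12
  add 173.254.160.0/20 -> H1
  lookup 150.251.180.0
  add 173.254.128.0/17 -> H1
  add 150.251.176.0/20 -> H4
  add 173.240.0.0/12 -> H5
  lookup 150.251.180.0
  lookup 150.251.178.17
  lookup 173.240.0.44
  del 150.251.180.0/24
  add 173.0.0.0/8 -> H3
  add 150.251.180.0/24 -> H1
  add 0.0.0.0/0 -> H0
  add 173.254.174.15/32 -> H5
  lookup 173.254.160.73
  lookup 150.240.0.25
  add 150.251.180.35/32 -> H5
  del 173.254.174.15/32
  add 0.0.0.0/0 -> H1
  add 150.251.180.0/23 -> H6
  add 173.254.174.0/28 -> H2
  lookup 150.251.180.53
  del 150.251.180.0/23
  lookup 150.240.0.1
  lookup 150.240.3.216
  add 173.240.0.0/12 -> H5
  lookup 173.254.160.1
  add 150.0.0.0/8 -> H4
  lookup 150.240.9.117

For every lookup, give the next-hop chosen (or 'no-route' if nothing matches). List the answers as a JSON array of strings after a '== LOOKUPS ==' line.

Process each operation:
  + 150.251.180.32/28 (H2) depth=28
  - 150.251.180.32/28 clear@28
  + 0.0.0.0/0 (H6) depth=0
  Q 252.44.14.7: descend 1 ; hops seen [H6] ; pick H6
  + 150.251.180.0/24 (H4) depth=24
  Q 150.251.180.25: descend 10010110111110111011010000 ; hops seen [H6,H4] ; pick H4
  Q 150.251.180.58: descend 100101101111101110110100001 ; hops seen [H6,H4] ; pick H4
  + 150.240.0.0/12 (H6) depth=12
  Q 150.240.0.12: descend 100101101111 ; hops seen [H6,H6] ; pick H6
  + 173.254.160.0/20 (H1) depth=20
  Q 150.251.180.0: descend 10010110111110111011010000 ; hops seen [H6,H6,H4] ; pick H4
  + 173.254.128.0/17 (H1) depth=17
  + 150.251.176.0/20 (H4) depth=20
  + 173.240.0.0/12 (H5) depth=12
  Q 150.251.180.0: descend 10010110111110111011010000 ; hops seen [H6,H6,H4,H4] ; pick H4
  Q 150.251.178.17: descend 100101101111101110110 ; hops seen [H6,H6,H4] ; pick H4
  Q 173.240.0.44: descend 101011011111 ; hops seen [H6,H5] ; pick H5
  - 150.251.180.0/24 clear@24
  + 173.0.0.0/8 (H3) depth=8
  + 150.251.180.0/24 (H1) depth=24
  + 0.0.0.0/0 (H0) depth=0
  + 173.254.174.15/32 (H5) depth=32
  Q 173.254.160.73: descend 10101101111111101010 ; hops seen [H0,H3,H5,H1,H1] ; pick H1
  Q 150.240.0.25: descend 100101101111 ; hops seen [H0,H6] ; pick H6
  + 150.251.180.35/32 (H5) depth=32
  - 173.254.174.15/32 clear@32
  + 0.0.0.0/0 (H1) depth=0
  + 150.251.180.0/23 (H6) depth=23
  + 173.254.174.0/28 (H2) depth=28
  Q 150.251.180.53: descend 100101101111101110110100001 ; hops seen [H1,H6,H4,H6,H1] ; pick H1
  - 150.251.180.0/23 clear@23
  Q 150.240.0.1: descend 100101101111 ; hops seen [H1,H6] ; pick H6
  Q 150.240.3.216: descend 100101101111 ; hops seen [H1,H6] ; pick H6
  + 173.240.0.0/12 (H5) depth=12
  Q 173.254.160.1: descend 10101101111111101010 ; hops seen [H1,H3,H5,H1,H1] ; pick H1
  + 150.0.0.0/8 (H4) depth=8
  Q 150.240.9.117: descend 100101101111 ; hops seen [H1,H4,H6] ; pick H6

== LOOKUPS ==
["H6","H4","H4","H6","H4","H4","H4","H5","H1","H6","H1","H6","H6","H1","H6"]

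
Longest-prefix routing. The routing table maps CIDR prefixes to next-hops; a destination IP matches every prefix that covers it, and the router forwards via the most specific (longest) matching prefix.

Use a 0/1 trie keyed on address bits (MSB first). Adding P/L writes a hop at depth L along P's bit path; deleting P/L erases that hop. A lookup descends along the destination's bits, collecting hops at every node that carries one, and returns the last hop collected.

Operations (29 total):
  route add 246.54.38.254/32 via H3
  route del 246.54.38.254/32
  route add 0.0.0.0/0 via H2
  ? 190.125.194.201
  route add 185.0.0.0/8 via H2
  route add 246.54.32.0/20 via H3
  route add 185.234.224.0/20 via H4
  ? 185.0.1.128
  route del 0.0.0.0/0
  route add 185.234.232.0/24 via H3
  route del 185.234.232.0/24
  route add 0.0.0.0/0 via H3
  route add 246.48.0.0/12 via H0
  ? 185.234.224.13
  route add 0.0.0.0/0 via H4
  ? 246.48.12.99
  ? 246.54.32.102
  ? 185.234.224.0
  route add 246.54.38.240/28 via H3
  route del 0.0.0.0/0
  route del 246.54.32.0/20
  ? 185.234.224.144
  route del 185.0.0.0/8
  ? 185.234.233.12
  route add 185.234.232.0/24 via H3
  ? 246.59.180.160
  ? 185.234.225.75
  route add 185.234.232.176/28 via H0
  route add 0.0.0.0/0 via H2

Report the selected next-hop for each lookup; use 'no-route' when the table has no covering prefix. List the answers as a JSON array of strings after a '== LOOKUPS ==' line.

Process each operation:
  add 246.54.38.254/32 -> H3 at depth 32
  - 246.54.38.254/32 clear@32
  add 0.0.0.0/0 -> H2 at depth 0
  Q 190.125.194.201: descend 1 ; hops seen [H2] ; pick H2
  add 185.0.0.0/8 -> H2 at depth 8
  add 246.54.32.0/20 -> H3 at depth 20
  add 185.234.224.0/20 -> H4 at depth 20
  Q 185.0.1.128: descend 10111001 ; hops seen [H2,H2] ; pick H2
  - 0.0.0.0/0 clear@0
  add 185.234.232.0/24 -> H3 at depth 24
  - 185.234.232.0/24 clear@24
  add 0.0.0.0/0 -> H3 at depth 0
  add 246.48.0.0/12 -> H0 at depth 12
  Q 185.234.224.13: descend 10111001111010101110 ; hops seen [H3,H2,H4] ; pick H4
  add 0.0.0.0/0 -> H4 at depth 0
  Q 246.48.12.99: descend 1111011000110 ; hops seen [H4,H0] ; pick H0
  Q 246.54.32.102: descend 111101100011011000100 ; hops seen [H4,H0,H3] ; pick H3
  Q 185.234.224.0: descend 10111001111010101110 ; hops seen [H4,H2,H4] ; pick H4
  add 246.54.38.240/28 -> H3 at depth 28
  - 0.0.0.0/0 clear@0
  - 246.54.32.0/20 clear@20
  Q 185.234.224.144: descend 10111001111010101110 ; hops seen [H2,H4] ; pick H4
  - 185.0.0.0/8 clear@8
  Q 185.234.233.12: descend 10111001111010101110100 ; hops seen [H4] ; pick H4
  add 185.234.232.0/24 -> H3 at depth 24
  Q 246.59.180.160: descend 111101100011 ; hops seen [H0] ; pick H0
  Q 185.234.225.75: descend 10111001111010101110 ; hops seen [H4] ; pick H4
  add 185.234.232.176/28 -> H0 at depth 28
  add 0.0.0.0/0 -> H2 at depth 0

== LOOKUPS ==
["H2","H2","H4","H0","H3","H4","H4","H4","H0","H4"]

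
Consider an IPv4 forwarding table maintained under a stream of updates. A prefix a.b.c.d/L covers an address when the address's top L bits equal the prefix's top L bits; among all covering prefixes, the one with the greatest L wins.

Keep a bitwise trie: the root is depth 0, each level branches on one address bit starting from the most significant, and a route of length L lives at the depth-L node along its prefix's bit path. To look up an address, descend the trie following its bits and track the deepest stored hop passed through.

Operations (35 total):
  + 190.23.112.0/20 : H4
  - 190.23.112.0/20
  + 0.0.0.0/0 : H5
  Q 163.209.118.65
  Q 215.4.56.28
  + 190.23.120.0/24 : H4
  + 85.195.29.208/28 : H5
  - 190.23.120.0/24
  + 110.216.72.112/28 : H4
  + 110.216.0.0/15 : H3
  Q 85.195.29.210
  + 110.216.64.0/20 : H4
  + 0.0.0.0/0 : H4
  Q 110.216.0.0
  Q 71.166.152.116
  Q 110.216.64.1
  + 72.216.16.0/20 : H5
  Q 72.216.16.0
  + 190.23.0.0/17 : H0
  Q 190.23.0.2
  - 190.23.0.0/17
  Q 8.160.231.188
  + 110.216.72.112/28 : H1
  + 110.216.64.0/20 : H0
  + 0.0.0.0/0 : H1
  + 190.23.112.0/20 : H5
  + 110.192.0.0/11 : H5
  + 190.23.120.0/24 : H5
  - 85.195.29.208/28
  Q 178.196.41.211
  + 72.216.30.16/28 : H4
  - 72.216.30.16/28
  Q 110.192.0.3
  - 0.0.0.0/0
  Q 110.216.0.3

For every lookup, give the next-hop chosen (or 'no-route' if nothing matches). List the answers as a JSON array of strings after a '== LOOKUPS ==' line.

Process each operation:
  add 190.23.112.0/20 -> H4 at depth 20
  - 190.23.112.0/20 clear@20
  add 0.0.0.0/0 -> H5 at depth 0
  lookup 163.209.118.65: bits 101 walk d0:H5→d1:-→d2:-→d3:- -> H5
  lookup 215.4.56.28: bits 1 walk d0:H5→d1:- -> H5
  add 190.23.120.0/24 -> H4 at depth 24
  add 85.195.29.208/28 -> H5 at depth 28
  - 190.23.120.0/24 clear@24
  add 110.216.72.112/28 -> H4 at depth 28
  add 110.216.0.0/15 -> H3 at depth 15
  lookup 85.195.29.210: bits 0101010111000011000111011101 walk d0:H5→d1:-→d2:-→d3:-→d4:-→d5:-→d6:-→d7:-→d8:-→d9:-→d10:-→d11:-→d12:-→d13:-→d14:-→d15:-→d16:-→d17:-→d18:-→d19:-→d20:-→d21:-→d22:-→d23:-→d24:-→d25:-→d26:-→d27:-→d28:H5 -> H5
  add 110.216.64.0/20 -> H4 at depth 20
  add 0.0.0.0/0 -> H4 at depth 0
  lookup 110.216.0.0: bits 01101110110110000 walk d0:H4→d1:-→d2:-→d3:-→d4:-→d5:-→d6:-→d7:-→d8:-→d9:-→d10:-→d11:-→d12:-→d13:-→d14:-→d15:H3→d16:-→d17:- -> H3
  lookup 71.166.152.116: bits 010 walk d0:H4→d1:-→d2:-→d3:- -> H4
  lookup 110.216.64.1: bits 01101110110110000100 walk d0:H4→d1:-→d2:-→d3:-→d4:-→d5:-→d6:-→d7:-→d8:-→d9:-→d10:-→d11:-→d12:-→d13:-→d14:-→d15:H3→d16:-→d17:-→d18:-→d19:-→d20:H4 -> H4
  add 72.216.16.0/20 -> H5 at depth 20
  lookup 72.216.16.0: bits 01001000110110000001 walk d0:H4→d1:-→d2:-→d3:-→d4:-→d5:-→d6:-→d7:-→d8:-→d9:-→d10:-→d11:-→d12:-→d13:-→d14:-→d15:-→d16:-→d17:-→d18:-→d19:-→d20:H5 -> H5
  add 190.23.0.0/17 -> H0 at depth 17
  lookup 190.23.0.2: bits 10111110000101110 walk d0:H4→d1:-→d2:-→d3:-→d4:-→d5:-→d6:-→d7:-→d8:-→d9:-→d10:-→d11:-→d12:-→d13:-→d14:-→d15:-→d16:-→d17:H0 -> H0
  - 190.23.0.0/17 clear@17
  lookup 8.160.231.188: bits 0 walk d0:H4→d1:- -> H4
  add 110.216.72.112/28 -> H1 at depth 28
  add 110.216.64.0/20 -> H0 at depth 20
  add 0.0.0.0/0 -> H1 at depth 0
  add 190.23.112.0/20 -> H5 at depth 20
  add 110.192.0.0/11 -> H5 at depth 11
  add 190.23.120.0/24 -> H5 at depth 24
  - 85.195.29.208/28 clear@28
  lookup 178.196.41.211: bits 1011 walk d0:H1→d1:-→d2:-→d3:-→d4:- -> H1
  add 72.216.30.16/28 -> H4 at depth 28
  - 72.216.30.16/28 clear@28
  lookup 110.192.0.3: bits 01101110110 walk d0:H1→d1:-→d2:-→d3:-→d4:-→d5:-→d6:-→d7:-→d8:-→d9:-→d10:-→d11:H5 -> H5
  - 0.0.0.0/0 clear@0
  lookup 110.216.0.3: bits 01101110110110000 walk d0:-→d1:-→d2:-→d3:-→d4:-→d5:-→d6:-→d7:-→d8:-→d9:-→d10:-→d11:H5→d12:-→d13:-→d14:-→d15:H3→d16:-→d17:- -> H3

== LOOKUPS ==
["H5","H5","H5","H3","H4","H4","H5","H0","H4","H1","H5","H3"]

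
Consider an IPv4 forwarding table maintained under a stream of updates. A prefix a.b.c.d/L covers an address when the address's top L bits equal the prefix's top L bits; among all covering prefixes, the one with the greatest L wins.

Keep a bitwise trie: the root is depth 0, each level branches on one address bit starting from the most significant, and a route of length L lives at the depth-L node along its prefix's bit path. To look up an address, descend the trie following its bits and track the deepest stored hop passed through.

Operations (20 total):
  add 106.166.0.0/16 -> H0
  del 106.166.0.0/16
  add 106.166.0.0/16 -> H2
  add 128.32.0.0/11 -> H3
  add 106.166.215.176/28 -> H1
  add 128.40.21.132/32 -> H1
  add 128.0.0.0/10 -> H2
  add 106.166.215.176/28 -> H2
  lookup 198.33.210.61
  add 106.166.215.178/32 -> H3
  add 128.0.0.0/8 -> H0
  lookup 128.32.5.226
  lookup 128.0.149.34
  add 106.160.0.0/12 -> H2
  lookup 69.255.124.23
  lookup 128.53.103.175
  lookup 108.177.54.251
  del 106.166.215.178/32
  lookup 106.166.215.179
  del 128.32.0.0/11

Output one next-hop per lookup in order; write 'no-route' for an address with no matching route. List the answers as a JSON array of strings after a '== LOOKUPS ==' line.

Process each operation:
  + 106.166.0.0/16 (H0) depth=16
  del 106.166.0.0/16 (clear depth 16)
  + 106.166.0.0/16 (H2) depth=16
  + 128.32.0.0/11 (H3) depth=11
  + 106.166.215.176/28 (H1) depth=28
  + 128.40.21.132/32 (H1) depth=32
  + 128.0.0.0/10 (H2) depth=10
  + 106.166.215.176/28 (H2) depth=28
  ? 198.33.210.61  path d0:-→d1:-  best=no-route
  + 106.166.215.178/32 (H3) depth=32
  + 128.0.0.0/8 (H0) depth=8
  ? 128.32.5.226  path d0:-→d1:-→d2:-→d3:-→d4:-→d5:-→d6:-→d7:-→d8:H0→d9:-→d10:H2→d11:H3→d12:-  best=H3
  ? 128.0.149.34  path d0:-→d1:-→d2:-→d3:-→d4:-→d5:-→d6:-→d7:-→d8:H0→d9:-→d10:H2  best=H2
  + 106.160.0.0/12 (H2) depth=12
  ? 69.255.124.23  path d0:-→d1:-→d2:-  best=no-route
  ? 128.53.103.175  path d0:-→d1:-→d2:-→d3:-→d4:-→d5:-→d6:-→d7:-→d8:H0→d9:-→d10:H2→d11:H3  best=H3
  ? 108.177.54.251  path d0:-→d1:-→d2:-→d3:-→d4:-→d5:-  best=no-route
  del 106.166.215.178/32 (clear depth 32)
  ? 106.166.215.179  path d0:-→d1:-→d2:-→d3:-→d4:-→d5:-→d6:-→d7:-→d8:-→d9:-→d10:-→d11:-→d12:H2→d13:-→d14:-→d15:-→d16:H2→d17:-→d18:-→d19:-→d20:-→d21:-→d22:-→d23:-→d24:-→d25:-→d26:-→d27:-→d28:H2→d29:-→d30:-→d31:-  best=H2
  del 128.32.0.0/11 (clear depth 11)

== LOOKUPS ==
["no-route","H3","H2","no-route","H3","no-route","H2"]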